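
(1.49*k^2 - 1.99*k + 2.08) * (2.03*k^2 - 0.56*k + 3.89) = 3.0247*k^4 - 4.8741*k^3 + 11.1329*k^2 - 8.9059*k + 8.0912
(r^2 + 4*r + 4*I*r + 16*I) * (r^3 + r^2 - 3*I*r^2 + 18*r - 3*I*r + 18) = r^5 + 5*r^4 + I*r^4 + 34*r^3 + 5*I*r^3 + 150*r^2 + 76*I*r^2 + 120*r + 360*I*r + 288*I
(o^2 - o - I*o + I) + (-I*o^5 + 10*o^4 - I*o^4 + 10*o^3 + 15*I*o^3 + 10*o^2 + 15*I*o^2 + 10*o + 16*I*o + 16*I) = -I*o^5 + 10*o^4 - I*o^4 + 10*o^3 + 15*I*o^3 + 11*o^2 + 15*I*o^2 + 9*o + 15*I*o + 17*I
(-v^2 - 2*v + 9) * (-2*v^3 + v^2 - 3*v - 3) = 2*v^5 + 3*v^4 - 17*v^3 + 18*v^2 - 21*v - 27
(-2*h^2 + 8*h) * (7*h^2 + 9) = -14*h^4 + 56*h^3 - 18*h^2 + 72*h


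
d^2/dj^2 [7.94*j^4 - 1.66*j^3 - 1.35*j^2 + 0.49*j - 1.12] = 95.28*j^2 - 9.96*j - 2.7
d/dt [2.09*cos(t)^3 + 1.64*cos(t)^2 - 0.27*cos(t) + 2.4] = (-6.27*cos(t)^2 - 3.28*cos(t) + 0.27)*sin(t)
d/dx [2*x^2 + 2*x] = 4*x + 2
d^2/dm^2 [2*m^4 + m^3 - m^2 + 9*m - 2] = 24*m^2 + 6*m - 2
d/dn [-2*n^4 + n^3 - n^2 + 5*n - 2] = -8*n^3 + 3*n^2 - 2*n + 5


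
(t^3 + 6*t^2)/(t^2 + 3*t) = t*(t + 6)/(t + 3)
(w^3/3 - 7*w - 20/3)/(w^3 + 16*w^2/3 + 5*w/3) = (w^3 - 21*w - 20)/(w*(3*w^2 + 16*w + 5))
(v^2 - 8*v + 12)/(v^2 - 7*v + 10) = (v - 6)/(v - 5)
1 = 1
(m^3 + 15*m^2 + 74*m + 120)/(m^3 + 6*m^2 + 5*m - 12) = (m^2 + 11*m + 30)/(m^2 + 2*m - 3)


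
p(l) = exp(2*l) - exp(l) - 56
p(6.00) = 162295.36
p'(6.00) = 325106.15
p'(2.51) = 290.52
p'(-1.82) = -0.11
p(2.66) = 134.09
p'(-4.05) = -0.02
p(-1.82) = -56.14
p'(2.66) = 394.47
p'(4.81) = 30003.37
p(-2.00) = -56.12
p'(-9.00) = 0.00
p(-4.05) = -56.02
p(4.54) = 8628.28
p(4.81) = 14884.32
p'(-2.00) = -0.10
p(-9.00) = -56.00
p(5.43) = 51767.93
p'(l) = 2*exp(2*l) - exp(l)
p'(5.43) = 103876.01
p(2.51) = 83.11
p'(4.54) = 17462.24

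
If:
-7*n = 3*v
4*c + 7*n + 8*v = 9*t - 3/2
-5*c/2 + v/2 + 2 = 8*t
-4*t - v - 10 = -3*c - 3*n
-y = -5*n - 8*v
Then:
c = 80/57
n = 1148/1349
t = -2531/8094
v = -8036/4047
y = -47068/4047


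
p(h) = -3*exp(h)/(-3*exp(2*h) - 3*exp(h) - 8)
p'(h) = -3*(6*exp(2*h) + 3*exp(h))*exp(h)/(-3*exp(2*h) - 3*exp(h) - 8)^2 - 3*exp(h)/(-3*exp(2*h) - 3*exp(h) - 8)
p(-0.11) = 0.21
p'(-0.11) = 0.09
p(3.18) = 0.04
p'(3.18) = -0.04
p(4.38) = 0.01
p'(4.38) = -0.01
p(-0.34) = 0.18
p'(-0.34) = 0.10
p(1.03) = 0.21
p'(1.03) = -0.08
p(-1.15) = 0.10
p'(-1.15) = 0.09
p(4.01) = 0.02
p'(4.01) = -0.02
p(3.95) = 0.02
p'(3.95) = -0.02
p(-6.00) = 0.00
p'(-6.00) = 0.00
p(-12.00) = 0.00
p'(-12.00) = 0.00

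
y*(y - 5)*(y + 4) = y^3 - y^2 - 20*y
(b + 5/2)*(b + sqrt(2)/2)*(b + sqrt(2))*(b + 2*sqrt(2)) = b^4 + 5*b^3/2 + 7*sqrt(2)*b^3/2 + 7*b^2 + 35*sqrt(2)*b^2/4 + 2*sqrt(2)*b + 35*b/2 + 5*sqrt(2)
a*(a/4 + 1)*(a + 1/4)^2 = a^4/4 + 9*a^3/8 + 33*a^2/64 + a/16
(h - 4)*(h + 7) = h^2 + 3*h - 28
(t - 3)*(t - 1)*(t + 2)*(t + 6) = t^4 + 4*t^3 - 17*t^2 - 24*t + 36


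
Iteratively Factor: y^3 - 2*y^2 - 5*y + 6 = (y - 3)*(y^2 + y - 2) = (y - 3)*(y + 2)*(y - 1)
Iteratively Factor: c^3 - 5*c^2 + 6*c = (c)*(c^2 - 5*c + 6) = c*(c - 2)*(c - 3)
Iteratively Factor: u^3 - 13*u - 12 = (u - 4)*(u^2 + 4*u + 3) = (u - 4)*(u + 1)*(u + 3)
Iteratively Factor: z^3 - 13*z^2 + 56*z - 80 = (z - 5)*(z^2 - 8*z + 16) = (z - 5)*(z - 4)*(z - 4)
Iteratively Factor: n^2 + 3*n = (n + 3)*(n)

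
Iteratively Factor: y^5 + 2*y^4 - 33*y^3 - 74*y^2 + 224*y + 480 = (y + 2)*(y^4 - 33*y^2 - 8*y + 240) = (y - 5)*(y + 2)*(y^3 + 5*y^2 - 8*y - 48) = (y - 5)*(y - 3)*(y + 2)*(y^2 + 8*y + 16) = (y - 5)*(y - 3)*(y + 2)*(y + 4)*(y + 4)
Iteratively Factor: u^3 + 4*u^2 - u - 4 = (u + 1)*(u^2 + 3*u - 4) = (u - 1)*(u + 1)*(u + 4)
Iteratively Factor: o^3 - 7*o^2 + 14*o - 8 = (o - 2)*(o^2 - 5*o + 4) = (o - 4)*(o - 2)*(o - 1)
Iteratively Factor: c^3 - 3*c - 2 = (c - 2)*(c^2 + 2*c + 1) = (c - 2)*(c + 1)*(c + 1)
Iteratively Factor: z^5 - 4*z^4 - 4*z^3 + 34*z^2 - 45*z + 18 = (z - 1)*(z^4 - 3*z^3 - 7*z^2 + 27*z - 18) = (z - 3)*(z - 1)*(z^3 - 7*z + 6) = (z - 3)*(z - 2)*(z - 1)*(z^2 + 2*z - 3) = (z - 3)*(z - 2)*(z - 1)^2*(z + 3)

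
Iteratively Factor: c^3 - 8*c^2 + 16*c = (c)*(c^2 - 8*c + 16) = c*(c - 4)*(c - 4)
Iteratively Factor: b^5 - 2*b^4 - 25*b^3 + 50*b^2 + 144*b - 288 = (b + 3)*(b^4 - 5*b^3 - 10*b^2 + 80*b - 96) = (b - 4)*(b + 3)*(b^3 - b^2 - 14*b + 24) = (b - 4)*(b - 3)*(b + 3)*(b^2 + 2*b - 8) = (b - 4)*(b - 3)*(b + 3)*(b + 4)*(b - 2)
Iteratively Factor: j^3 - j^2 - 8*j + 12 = (j - 2)*(j^2 + j - 6) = (j - 2)*(j + 3)*(j - 2)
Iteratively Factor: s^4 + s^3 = (s + 1)*(s^3) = s*(s + 1)*(s^2) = s^2*(s + 1)*(s)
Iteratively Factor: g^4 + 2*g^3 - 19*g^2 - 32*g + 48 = (g + 3)*(g^3 - g^2 - 16*g + 16) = (g + 3)*(g + 4)*(g^2 - 5*g + 4) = (g - 4)*(g + 3)*(g + 4)*(g - 1)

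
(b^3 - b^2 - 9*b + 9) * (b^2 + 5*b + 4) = b^5 + 4*b^4 - 10*b^3 - 40*b^2 + 9*b + 36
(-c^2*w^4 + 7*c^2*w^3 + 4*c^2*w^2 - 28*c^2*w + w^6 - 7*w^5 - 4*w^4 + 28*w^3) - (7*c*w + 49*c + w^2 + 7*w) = -c^2*w^4 + 7*c^2*w^3 + 4*c^2*w^2 - 28*c^2*w - 7*c*w - 49*c + w^6 - 7*w^5 - 4*w^4 + 28*w^3 - w^2 - 7*w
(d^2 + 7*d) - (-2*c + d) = 2*c + d^2 + 6*d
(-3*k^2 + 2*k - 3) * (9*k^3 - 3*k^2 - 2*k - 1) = -27*k^5 + 27*k^4 - 27*k^3 + 8*k^2 + 4*k + 3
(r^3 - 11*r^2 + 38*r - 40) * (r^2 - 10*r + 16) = r^5 - 21*r^4 + 164*r^3 - 596*r^2 + 1008*r - 640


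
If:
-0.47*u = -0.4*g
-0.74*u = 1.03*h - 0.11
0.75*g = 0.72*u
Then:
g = 0.00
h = 0.11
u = 0.00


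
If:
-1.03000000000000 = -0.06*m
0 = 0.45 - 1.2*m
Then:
No Solution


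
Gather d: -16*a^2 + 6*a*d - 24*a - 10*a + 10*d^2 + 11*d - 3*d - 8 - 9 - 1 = -16*a^2 - 34*a + 10*d^2 + d*(6*a + 8) - 18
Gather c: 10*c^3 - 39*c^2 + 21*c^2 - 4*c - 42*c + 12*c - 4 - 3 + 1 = 10*c^3 - 18*c^2 - 34*c - 6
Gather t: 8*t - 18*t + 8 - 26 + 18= -10*t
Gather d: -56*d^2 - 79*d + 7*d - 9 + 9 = -56*d^2 - 72*d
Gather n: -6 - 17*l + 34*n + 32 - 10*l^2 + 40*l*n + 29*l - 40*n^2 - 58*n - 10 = -10*l^2 + 12*l - 40*n^2 + n*(40*l - 24) + 16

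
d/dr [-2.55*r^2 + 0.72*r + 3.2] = 0.72 - 5.1*r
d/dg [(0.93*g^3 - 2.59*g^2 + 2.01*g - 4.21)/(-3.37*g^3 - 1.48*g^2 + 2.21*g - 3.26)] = (-10.1047*g^4 + 17.658*g^3 - 54.4076*g^2 + 4.4252*g + 2.7515)/(11.3569*g^6 + 9.9752*g^5 - 12.705*g^4 + 15.4308*g^3 + 14.5337*g^2 - 14.4092*g + 10.6276)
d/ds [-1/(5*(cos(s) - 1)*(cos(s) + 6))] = -(2*cos(s) + 5)*sin(s)/(5*(cos(s) - 1)^2*(cos(s) + 6)^2)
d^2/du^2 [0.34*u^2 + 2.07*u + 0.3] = 0.680000000000000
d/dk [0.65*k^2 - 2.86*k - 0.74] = 1.3*k - 2.86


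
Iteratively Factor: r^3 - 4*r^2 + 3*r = (r - 3)*(r^2 - r) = (r - 3)*(r - 1)*(r)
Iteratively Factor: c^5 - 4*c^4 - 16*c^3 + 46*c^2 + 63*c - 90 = (c - 1)*(c^4 - 3*c^3 - 19*c^2 + 27*c + 90) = (c - 1)*(c + 2)*(c^3 - 5*c^2 - 9*c + 45) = (c - 3)*(c - 1)*(c + 2)*(c^2 - 2*c - 15) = (c - 3)*(c - 1)*(c + 2)*(c + 3)*(c - 5)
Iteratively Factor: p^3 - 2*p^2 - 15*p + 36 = (p - 3)*(p^2 + p - 12) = (p - 3)*(p + 4)*(p - 3)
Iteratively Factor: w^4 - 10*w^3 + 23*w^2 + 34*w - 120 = (w - 3)*(w^3 - 7*w^2 + 2*w + 40) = (w - 4)*(w - 3)*(w^2 - 3*w - 10) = (w - 5)*(w - 4)*(w - 3)*(w + 2)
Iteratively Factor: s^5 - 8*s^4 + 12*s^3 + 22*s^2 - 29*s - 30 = (s - 5)*(s^4 - 3*s^3 - 3*s^2 + 7*s + 6) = (s - 5)*(s + 1)*(s^3 - 4*s^2 + s + 6) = (s - 5)*(s - 2)*(s + 1)*(s^2 - 2*s - 3) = (s - 5)*(s - 2)*(s + 1)^2*(s - 3)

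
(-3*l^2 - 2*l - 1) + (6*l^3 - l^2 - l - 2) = 6*l^3 - 4*l^2 - 3*l - 3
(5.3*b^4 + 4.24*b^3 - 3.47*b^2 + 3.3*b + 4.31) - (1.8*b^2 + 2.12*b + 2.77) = 5.3*b^4 + 4.24*b^3 - 5.27*b^2 + 1.18*b + 1.54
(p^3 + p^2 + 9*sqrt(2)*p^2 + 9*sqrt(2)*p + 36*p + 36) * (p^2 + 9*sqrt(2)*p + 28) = p^5 + p^4 + 18*sqrt(2)*p^4 + 18*sqrt(2)*p^3 + 226*p^3 + 226*p^2 + 576*sqrt(2)*p^2 + 576*sqrt(2)*p + 1008*p + 1008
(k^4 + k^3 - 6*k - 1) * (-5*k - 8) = -5*k^5 - 13*k^4 - 8*k^3 + 30*k^2 + 53*k + 8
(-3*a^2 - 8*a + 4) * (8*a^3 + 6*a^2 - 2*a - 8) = -24*a^5 - 82*a^4 - 10*a^3 + 64*a^2 + 56*a - 32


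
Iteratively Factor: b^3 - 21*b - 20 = (b + 4)*(b^2 - 4*b - 5) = (b + 1)*(b + 4)*(b - 5)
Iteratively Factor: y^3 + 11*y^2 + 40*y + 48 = (y + 3)*(y^2 + 8*y + 16) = (y + 3)*(y + 4)*(y + 4)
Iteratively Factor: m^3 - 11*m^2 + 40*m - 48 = (m - 3)*(m^2 - 8*m + 16) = (m - 4)*(m - 3)*(m - 4)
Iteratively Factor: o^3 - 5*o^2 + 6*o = (o - 3)*(o^2 - 2*o) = (o - 3)*(o - 2)*(o)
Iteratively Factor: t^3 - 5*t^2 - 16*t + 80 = (t - 4)*(t^2 - t - 20) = (t - 4)*(t + 4)*(t - 5)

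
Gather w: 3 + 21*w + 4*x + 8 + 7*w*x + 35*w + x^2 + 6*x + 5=w*(7*x + 56) + x^2 + 10*x + 16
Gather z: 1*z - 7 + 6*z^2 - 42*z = 6*z^2 - 41*z - 7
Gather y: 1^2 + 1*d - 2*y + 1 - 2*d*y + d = 2*d + y*(-2*d - 2) + 2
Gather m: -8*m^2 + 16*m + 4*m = -8*m^2 + 20*m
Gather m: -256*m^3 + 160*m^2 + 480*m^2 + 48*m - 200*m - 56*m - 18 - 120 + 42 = -256*m^3 + 640*m^2 - 208*m - 96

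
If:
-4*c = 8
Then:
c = -2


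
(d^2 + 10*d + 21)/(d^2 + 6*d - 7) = (d + 3)/(d - 1)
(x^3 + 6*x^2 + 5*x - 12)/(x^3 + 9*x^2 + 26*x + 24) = (x - 1)/(x + 2)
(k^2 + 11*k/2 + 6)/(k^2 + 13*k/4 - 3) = 2*(2*k + 3)/(4*k - 3)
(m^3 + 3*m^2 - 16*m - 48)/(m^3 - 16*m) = (m + 3)/m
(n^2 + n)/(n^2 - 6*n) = (n + 1)/(n - 6)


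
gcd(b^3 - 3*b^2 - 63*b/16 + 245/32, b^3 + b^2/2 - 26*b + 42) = b - 7/2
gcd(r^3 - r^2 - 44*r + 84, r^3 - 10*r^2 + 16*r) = r - 2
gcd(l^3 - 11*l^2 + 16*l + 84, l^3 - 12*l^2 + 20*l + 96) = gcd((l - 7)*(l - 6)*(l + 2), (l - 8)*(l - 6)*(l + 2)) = l^2 - 4*l - 12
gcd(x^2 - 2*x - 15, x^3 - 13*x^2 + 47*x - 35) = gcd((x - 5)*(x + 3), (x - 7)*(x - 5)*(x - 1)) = x - 5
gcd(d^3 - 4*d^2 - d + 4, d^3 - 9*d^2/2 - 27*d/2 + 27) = 1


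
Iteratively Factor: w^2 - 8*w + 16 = (w - 4)*(w - 4)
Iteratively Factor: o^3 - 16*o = (o + 4)*(o^2 - 4*o) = (o - 4)*(o + 4)*(o)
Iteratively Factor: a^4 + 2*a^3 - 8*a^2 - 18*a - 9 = (a + 1)*(a^3 + a^2 - 9*a - 9) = (a - 3)*(a + 1)*(a^2 + 4*a + 3) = (a - 3)*(a + 1)*(a + 3)*(a + 1)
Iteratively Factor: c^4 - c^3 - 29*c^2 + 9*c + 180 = (c - 3)*(c^3 + 2*c^2 - 23*c - 60) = (c - 3)*(c + 4)*(c^2 - 2*c - 15) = (c - 5)*(c - 3)*(c + 4)*(c + 3)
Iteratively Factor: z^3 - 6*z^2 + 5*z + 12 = (z - 3)*(z^2 - 3*z - 4) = (z - 3)*(z + 1)*(z - 4)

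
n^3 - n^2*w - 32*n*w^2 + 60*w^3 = (n - 5*w)*(n - 2*w)*(n + 6*w)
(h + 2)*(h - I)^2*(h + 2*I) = h^4 + 2*h^3 + 3*h^2 + 6*h - 2*I*h - 4*I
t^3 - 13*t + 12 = (t - 3)*(t - 1)*(t + 4)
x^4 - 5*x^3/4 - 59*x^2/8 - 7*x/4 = x*(x - 7/2)*(x + 1/4)*(x + 2)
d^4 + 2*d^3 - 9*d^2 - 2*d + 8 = (d - 2)*(d - 1)*(d + 1)*(d + 4)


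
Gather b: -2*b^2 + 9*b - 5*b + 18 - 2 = -2*b^2 + 4*b + 16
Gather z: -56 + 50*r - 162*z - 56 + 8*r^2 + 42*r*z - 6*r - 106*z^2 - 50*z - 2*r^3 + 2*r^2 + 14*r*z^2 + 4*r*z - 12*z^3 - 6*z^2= -2*r^3 + 10*r^2 + 44*r - 12*z^3 + z^2*(14*r - 112) + z*(46*r - 212) - 112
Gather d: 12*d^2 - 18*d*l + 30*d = 12*d^2 + d*(30 - 18*l)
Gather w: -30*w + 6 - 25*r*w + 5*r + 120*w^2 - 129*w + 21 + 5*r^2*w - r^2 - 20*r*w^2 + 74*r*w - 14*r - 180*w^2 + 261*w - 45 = -r^2 - 9*r + w^2*(-20*r - 60) + w*(5*r^2 + 49*r + 102) - 18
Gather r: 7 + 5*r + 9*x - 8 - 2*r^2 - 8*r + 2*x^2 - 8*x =-2*r^2 - 3*r + 2*x^2 + x - 1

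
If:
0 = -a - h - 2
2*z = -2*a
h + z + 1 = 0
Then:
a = -1/2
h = -3/2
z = 1/2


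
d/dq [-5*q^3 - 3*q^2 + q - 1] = -15*q^2 - 6*q + 1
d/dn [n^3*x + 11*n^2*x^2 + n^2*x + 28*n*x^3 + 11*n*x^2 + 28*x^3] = x*(3*n^2 + 22*n*x + 2*n + 28*x^2 + 11*x)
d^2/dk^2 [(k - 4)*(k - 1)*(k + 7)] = 6*k + 4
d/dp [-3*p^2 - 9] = -6*p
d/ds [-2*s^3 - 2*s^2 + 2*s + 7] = -6*s^2 - 4*s + 2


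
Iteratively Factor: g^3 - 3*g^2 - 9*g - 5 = (g + 1)*(g^2 - 4*g - 5) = (g + 1)^2*(g - 5)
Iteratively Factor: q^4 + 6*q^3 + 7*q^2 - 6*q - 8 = (q - 1)*(q^3 + 7*q^2 + 14*q + 8) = (q - 1)*(q + 2)*(q^2 + 5*q + 4) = (q - 1)*(q + 2)*(q + 4)*(q + 1)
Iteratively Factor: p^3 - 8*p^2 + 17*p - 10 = (p - 5)*(p^2 - 3*p + 2) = (p - 5)*(p - 1)*(p - 2)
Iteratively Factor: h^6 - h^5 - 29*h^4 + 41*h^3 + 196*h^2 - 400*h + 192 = (h + 4)*(h^5 - 5*h^4 - 9*h^3 + 77*h^2 - 112*h + 48) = (h + 4)^2*(h^4 - 9*h^3 + 27*h^2 - 31*h + 12) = (h - 1)*(h + 4)^2*(h^3 - 8*h^2 + 19*h - 12) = (h - 3)*(h - 1)*(h + 4)^2*(h^2 - 5*h + 4) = (h - 3)*(h - 1)^2*(h + 4)^2*(h - 4)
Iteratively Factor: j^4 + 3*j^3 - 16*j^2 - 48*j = (j - 4)*(j^3 + 7*j^2 + 12*j) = (j - 4)*(j + 3)*(j^2 + 4*j) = j*(j - 4)*(j + 3)*(j + 4)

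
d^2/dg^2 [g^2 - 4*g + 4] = 2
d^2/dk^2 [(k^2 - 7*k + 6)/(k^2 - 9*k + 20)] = 4*(k^3 - 21*k^2 + 129*k - 247)/(k^6 - 27*k^5 + 303*k^4 - 1809*k^3 + 6060*k^2 - 10800*k + 8000)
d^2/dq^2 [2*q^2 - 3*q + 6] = 4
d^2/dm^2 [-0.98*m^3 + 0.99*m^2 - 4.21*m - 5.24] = 1.98 - 5.88*m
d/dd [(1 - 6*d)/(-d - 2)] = 13/(d + 2)^2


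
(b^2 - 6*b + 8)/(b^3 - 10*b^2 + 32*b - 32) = 1/(b - 4)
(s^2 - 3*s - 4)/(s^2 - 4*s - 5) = (s - 4)/(s - 5)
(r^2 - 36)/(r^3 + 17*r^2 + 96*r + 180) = (r - 6)/(r^2 + 11*r + 30)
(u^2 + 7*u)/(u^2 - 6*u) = (u + 7)/(u - 6)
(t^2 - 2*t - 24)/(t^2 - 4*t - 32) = (t - 6)/(t - 8)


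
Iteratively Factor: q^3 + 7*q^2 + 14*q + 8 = (q + 4)*(q^2 + 3*q + 2) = (q + 2)*(q + 4)*(q + 1)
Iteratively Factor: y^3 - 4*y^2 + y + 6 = (y - 3)*(y^2 - y - 2) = (y - 3)*(y + 1)*(y - 2)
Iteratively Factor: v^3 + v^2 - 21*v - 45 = (v + 3)*(v^2 - 2*v - 15) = (v + 3)^2*(v - 5)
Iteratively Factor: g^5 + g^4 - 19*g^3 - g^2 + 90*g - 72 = (g - 1)*(g^4 + 2*g^3 - 17*g^2 - 18*g + 72) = (g - 3)*(g - 1)*(g^3 + 5*g^2 - 2*g - 24) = (g - 3)*(g - 2)*(g - 1)*(g^2 + 7*g + 12) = (g - 3)*(g - 2)*(g - 1)*(g + 4)*(g + 3)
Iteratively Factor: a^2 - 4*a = (a)*(a - 4)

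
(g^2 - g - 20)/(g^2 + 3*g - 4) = (g - 5)/(g - 1)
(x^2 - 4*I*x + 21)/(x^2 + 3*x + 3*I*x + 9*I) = (x - 7*I)/(x + 3)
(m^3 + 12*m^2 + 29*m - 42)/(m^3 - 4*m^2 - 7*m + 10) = (m^2 + 13*m + 42)/(m^2 - 3*m - 10)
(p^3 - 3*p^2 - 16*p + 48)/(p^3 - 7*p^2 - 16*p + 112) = (p - 3)/(p - 7)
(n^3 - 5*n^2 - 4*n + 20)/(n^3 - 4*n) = (n - 5)/n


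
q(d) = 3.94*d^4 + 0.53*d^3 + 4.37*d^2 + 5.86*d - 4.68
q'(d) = 15.76*d^3 + 1.59*d^2 + 8.74*d + 5.86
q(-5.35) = 3235.73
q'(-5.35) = -2408.72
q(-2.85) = 261.79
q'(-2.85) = -370.96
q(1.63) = 46.59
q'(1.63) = 92.58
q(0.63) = 1.50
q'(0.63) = 15.94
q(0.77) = 4.05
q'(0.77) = 20.73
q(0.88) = 6.58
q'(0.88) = 25.52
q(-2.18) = 86.81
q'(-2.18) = -168.91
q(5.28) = 3288.29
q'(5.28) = 2416.17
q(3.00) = 385.68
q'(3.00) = 471.91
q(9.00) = 26638.74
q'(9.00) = 11702.35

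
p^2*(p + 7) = p^3 + 7*p^2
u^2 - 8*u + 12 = (u - 6)*(u - 2)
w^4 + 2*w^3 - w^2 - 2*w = w*(w - 1)*(w + 1)*(w + 2)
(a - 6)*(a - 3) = a^2 - 9*a + 18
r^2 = r^2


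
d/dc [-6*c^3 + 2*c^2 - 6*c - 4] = -18*c^2 + 4*c - 6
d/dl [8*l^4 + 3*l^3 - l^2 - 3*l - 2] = 32*l^3 + 9*l^2 - 2*l - 3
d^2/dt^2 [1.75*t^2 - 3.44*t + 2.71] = 3.50000000000000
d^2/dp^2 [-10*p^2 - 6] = -20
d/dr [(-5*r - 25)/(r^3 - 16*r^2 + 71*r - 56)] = 5*(2*r^3 - r^2 - 160*r + 411)/(r^6 - 32*r^5 + 398*r^4 - 2384*r^3 + 6833*r^2 - 7952*r + 3136)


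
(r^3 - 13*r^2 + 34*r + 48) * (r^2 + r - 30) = r^5 - 12*r^4 - 9*r^3 + 472*r^2 - 972*r - 1440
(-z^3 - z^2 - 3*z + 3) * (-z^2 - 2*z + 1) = z^5 + 3*z^4 + 4*z^3 + 2*z^2 - 9*z + 3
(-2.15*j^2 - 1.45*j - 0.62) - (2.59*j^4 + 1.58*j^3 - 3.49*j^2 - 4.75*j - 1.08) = -2.59*j^4 - 1.58*j^3 + 1.34*j^2 + 3.3*j + 0.46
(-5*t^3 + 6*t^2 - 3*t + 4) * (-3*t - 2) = 15*t^4 - 8*t^3 - 3*t^2 - 6*t - 8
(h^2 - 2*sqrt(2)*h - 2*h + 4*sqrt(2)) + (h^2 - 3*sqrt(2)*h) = 2*h^2 - 5*sqrt(2)*h - 2*h + 4*sqrt(2)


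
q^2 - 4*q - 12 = (q - 6)*(q + 2)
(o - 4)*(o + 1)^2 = o^3 - 2*o^2 - 7*o - 4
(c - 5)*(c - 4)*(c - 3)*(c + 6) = c^4 - 6*c^3 - 25*c^2 + 222*c - 360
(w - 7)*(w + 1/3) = w^2 - 20*w/3 - 7/3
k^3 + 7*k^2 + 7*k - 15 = (k - 1)*(k + 3)*(k + 5)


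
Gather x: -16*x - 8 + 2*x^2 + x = 2*x^2 - 15*x - 8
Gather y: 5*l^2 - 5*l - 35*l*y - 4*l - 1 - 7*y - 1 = 5*l^2 - 9*l + y*(-35*l - 7) - 2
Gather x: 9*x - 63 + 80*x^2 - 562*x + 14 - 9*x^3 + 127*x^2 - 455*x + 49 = -9*x^3 + 207*x^2 - 1008*x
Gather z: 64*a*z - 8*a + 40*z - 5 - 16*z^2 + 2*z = -8*a - 16*z^2 + z*(64*a + 42) - 5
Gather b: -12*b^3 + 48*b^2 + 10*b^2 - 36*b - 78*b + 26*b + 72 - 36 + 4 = -12*b^3 + 58*b^2 - 88*b + 40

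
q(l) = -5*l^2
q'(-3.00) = 30.00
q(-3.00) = -45.00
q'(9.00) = -90.00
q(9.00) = -405.00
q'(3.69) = -36.90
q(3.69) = -68.08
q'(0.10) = -1.00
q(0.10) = -0.05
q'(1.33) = -13.30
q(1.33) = -8.84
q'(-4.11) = 41.10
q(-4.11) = -84.46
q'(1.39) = -13.90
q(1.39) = -9.66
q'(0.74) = -7.40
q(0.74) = -2.74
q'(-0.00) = 0.00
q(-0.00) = 0.00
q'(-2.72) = 27.20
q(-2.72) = -36.99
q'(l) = -10*l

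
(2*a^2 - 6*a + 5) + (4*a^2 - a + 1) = 6*a^2 - 7*a + 6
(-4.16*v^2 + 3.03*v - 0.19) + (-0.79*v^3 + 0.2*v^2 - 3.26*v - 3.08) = -0.79*v^3 - 3.96*v^2 - 0.23*v - 3.27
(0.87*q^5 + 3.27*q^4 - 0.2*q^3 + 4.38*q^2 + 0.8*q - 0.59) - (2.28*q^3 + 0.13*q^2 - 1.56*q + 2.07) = 0.87*q^5 + 3.27*q^4 - 2.48*q^3 + 4.25*q^2 + 2.36*q - 2.66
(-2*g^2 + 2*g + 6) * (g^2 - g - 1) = -2*g^4 + 4*g^3 + 6*g^2 - 8*g - 6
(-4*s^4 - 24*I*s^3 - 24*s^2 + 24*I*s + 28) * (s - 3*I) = -4*s^5 - 12*I*s^4 - 96*s^3 + 96*I*s^2 + 100*s - 84*I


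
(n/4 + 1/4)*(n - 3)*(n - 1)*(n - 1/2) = n^4/4 - 7*n^3/8 + n^2/8 + 7*n/8 - 3/8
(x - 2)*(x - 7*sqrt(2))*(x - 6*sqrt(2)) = x^3 - 13*sqrt(2)*x^2 - 2*x^2 + 26*sqrt(2)*x + 84*x - 168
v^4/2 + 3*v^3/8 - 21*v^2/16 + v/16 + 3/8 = (v/2 + 1)*(v - 1)*(v - 3/4)*(v + 1/2)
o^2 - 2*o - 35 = (o - 7)*(o + 5)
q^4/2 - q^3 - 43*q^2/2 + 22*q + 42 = (q/2 + 1/2)*(q - 7)*(q - 2)*(q + 6)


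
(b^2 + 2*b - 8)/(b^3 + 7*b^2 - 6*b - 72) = (b - 2)/(b^2 + 3*b - 18)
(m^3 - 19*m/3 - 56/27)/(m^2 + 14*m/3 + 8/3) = (27*m^3 - 171*m - 56)/(9*(3*m^2 + 14*m + 8))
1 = 1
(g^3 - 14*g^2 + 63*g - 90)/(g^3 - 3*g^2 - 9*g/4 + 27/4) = 4*(g^2 - 11*g + 30)/(4*g^2 - 9)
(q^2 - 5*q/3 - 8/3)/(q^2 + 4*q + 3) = (q - 8/3)/(q + 3)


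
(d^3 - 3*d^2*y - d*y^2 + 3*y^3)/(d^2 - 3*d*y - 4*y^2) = (-d^2 + 4*d*y - 3*y^2)/(-d + 4*y)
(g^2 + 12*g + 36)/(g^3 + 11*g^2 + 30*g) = (g + 6)/(g*(g + 5))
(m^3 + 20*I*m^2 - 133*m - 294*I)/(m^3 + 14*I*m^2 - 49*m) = (m + 6*I)/m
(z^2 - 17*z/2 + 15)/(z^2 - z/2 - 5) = (z - 6)/(z + 2)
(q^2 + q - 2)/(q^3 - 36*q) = (q^2 + q - 2)/(q*(q^2 - 36))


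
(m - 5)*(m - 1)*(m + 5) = m^3 - m^2 - 25*m + 25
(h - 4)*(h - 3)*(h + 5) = h^3 - 2*h^2 - 23*h + 60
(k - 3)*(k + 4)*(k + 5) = k^3 + 6*k^2 - 7*k - 60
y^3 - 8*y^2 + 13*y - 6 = (y - 6)*(y - 1)^2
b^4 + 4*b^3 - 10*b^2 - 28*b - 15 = (b - 3)*(b + 1)^2*(b + 5)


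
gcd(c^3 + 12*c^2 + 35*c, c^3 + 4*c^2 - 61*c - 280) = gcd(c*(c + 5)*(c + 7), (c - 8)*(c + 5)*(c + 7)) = c^2 + 12*c + 35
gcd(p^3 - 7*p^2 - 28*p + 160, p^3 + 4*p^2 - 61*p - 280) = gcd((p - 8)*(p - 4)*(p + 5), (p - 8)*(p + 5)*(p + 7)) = p^2 - 3*p - 40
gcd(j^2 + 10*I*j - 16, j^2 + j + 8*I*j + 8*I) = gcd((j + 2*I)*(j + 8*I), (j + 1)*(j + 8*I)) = j + 8*I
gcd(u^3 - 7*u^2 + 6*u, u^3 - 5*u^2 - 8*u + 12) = u^2 - 7*u + 6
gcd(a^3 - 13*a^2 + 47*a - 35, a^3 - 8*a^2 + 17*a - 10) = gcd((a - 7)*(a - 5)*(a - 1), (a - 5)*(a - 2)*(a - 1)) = a^2 - 6*a + 5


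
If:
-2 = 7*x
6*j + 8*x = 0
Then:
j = 8/21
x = -2/7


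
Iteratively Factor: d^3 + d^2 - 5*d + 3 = (d - 1)*(d^2 + 2*d - 3) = (d - 1)^2*(d + 3)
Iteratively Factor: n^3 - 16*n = (n)*(n^2 - 16) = n*(n - 4)*(n + 4)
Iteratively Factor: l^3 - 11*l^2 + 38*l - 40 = (l - 5)*(l^2 - 6*l + 8) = (l - 5)*(l - 2)*(l - 4)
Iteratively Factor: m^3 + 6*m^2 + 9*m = (m)*(m^2 + 6*m + 9) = m*(m + 3)*(m + 3)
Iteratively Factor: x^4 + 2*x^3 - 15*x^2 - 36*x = (x - 4)*(x^3 + 6*x^2 + 9*x) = x*(x - 4)*(x^2 + 6*x + 9) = x*(x - 4)*(x + 3)*(x + 3)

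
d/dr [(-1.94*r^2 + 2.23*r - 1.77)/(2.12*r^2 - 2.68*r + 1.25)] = (0.471600000000002*r^2 + 2.6548*r - 1.9561)/(4.4944*r^4 - 11.3632*r^3 + 12.4824*r^2 - 6.7*r + 1.5625)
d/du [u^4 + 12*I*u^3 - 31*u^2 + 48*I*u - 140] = 4*u^3 + 36*I*u^2 - 62*u + 48*I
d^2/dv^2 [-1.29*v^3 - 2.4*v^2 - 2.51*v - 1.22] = -7.74*v - 4.8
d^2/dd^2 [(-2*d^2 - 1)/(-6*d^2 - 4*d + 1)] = 48*(-2*d^3 + 6*d^2 + 3*d + 1)/(216*d^6 + 432*d^5 + 180*d^4 - 80*d^3 - 30*d^2 + 12*d - 1)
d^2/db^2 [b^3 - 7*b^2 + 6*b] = 6*b - 14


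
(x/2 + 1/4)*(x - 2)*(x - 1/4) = x^3/2 - 7*x^2/8 - 5*x/16 + 1/8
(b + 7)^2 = b^2 + 14*b + 49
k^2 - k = k*(k - 1)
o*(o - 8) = o^2 - 8*o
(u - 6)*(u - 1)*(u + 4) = u^3 - 3*u^2 - 22*u + 24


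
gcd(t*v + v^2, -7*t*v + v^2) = v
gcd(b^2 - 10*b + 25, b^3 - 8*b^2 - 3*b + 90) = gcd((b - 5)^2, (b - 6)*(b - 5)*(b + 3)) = b - 5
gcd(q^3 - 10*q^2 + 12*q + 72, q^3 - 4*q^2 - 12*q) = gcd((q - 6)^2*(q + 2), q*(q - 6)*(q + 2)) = q^2 - 4*q - 12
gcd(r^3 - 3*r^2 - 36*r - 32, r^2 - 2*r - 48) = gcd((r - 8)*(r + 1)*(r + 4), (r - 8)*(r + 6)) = r - 8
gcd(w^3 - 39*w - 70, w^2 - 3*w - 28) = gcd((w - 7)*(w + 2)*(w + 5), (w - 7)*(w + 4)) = w - 7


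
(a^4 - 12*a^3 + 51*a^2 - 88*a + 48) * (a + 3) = a^5 - 9*a^4 + 15*a^3 + 65*a^2 - 216*a + 144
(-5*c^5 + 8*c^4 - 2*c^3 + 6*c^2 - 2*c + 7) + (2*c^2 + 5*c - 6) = -5*c^5 + 8*c^4 - 2*c^3 + 8*c^2 + 3*c + 1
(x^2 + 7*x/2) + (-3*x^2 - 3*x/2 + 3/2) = -2*x^2 + 2*x + 3/2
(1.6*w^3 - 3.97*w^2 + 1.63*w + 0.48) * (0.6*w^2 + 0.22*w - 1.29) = 0.96*w^5 - 2.03*w^4 - 1.9594*w^3 + 5.7679*w^2 - 1.9971*w - 0.6192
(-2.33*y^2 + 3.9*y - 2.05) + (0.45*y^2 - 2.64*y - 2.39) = -1.88*y^2 + 1.26*y - 4.44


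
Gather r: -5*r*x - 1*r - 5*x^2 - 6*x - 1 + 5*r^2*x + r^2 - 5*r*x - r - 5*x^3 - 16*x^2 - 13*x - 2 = r^2*(5*x + 1) + r*(-10*x - 2) - 5*x^3 - 21*x^2 - 19*x - 3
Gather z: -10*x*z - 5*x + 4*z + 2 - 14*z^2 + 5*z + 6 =-5*x - 14*z^2 + z*(9 - 10*x) + 8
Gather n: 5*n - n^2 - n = -n^2 + 4*n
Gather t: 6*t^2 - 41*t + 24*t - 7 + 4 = 6*t^2 - 17*t - 3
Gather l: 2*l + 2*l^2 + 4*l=2*l^2 + 6*l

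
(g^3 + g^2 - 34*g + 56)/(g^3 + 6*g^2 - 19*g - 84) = (g - 2)/(g + 3)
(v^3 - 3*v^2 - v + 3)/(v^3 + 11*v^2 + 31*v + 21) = (v^2 - 4*v + 3)/(v^2 + 10*v + 21)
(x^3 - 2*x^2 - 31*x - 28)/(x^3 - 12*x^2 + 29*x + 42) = (x + 4)/(x - 6)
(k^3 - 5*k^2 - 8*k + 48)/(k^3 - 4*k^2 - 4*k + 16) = (k^2 - k - 12)/(k^2 - 4)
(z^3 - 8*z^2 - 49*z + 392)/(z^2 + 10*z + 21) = (z^2 - 15*z + 56)/(z + 3)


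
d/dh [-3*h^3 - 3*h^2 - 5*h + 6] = -9*h^2 - 6*h - 5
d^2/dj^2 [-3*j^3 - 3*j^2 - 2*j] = -18*j - 6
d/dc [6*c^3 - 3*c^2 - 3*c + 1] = 18*c^2 - 6*c - 3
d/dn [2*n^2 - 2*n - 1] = 4*n - 2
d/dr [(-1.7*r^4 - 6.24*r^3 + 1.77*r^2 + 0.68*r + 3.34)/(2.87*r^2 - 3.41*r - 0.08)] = (-9.758*r^5 - 0.517799999999994*r^4 + 43.1008*r^3 - 6.4897*r^2 - 19.4548*r + 11.335)/(8.2369*r^4 - 19.5734*r^3 + 11.1689*r^2 + 0.5456*r + 0.0064)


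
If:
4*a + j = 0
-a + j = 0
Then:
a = 0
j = 0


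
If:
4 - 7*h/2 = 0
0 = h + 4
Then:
No Solution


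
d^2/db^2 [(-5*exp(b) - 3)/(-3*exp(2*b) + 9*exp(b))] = (5*exp(3*b) + 27*exp(2*b) - 27*exp(b) + 27)*exp(-b)/(3*(exp(3*b) - 9*exp(2*b) + 27*exp(b) - 27))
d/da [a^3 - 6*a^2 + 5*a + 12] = 3*a^2 - 12*a + 5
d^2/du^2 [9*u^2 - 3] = 18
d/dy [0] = 0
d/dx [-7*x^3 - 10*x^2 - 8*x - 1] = -21*x^2 - 20*x - 8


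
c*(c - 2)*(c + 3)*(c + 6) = c^4 + 7*c^3 - 36*c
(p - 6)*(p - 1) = p^2 - 7*p + 6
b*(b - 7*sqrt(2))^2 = b^3 - 14*sqrt(2)*b^2 + 98*b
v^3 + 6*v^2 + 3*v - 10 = (v - 1)*(v + 2)*(v + 5)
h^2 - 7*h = h*(h - 7)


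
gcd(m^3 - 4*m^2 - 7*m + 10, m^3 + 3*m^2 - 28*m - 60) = m^2 - 3*m - 10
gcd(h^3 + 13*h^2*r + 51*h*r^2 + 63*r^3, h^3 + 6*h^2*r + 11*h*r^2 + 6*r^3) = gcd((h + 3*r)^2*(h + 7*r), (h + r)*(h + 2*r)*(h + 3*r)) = h + 3*r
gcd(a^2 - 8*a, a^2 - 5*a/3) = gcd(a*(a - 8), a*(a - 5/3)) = a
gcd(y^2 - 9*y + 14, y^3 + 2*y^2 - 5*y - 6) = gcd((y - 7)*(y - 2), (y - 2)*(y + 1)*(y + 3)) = y - 2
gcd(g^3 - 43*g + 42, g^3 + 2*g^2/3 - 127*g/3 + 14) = g^2 + g - 42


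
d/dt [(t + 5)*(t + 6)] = 2*t + 11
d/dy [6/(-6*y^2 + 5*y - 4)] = 6*(12*y - 5)/(6*y^2 - 5*y + 4)^2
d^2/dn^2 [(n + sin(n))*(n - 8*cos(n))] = -n*sin(n) + 8*n*cos(n) + 16*sin(n) + 16*sin(2*n) + 2*cos(n) + 2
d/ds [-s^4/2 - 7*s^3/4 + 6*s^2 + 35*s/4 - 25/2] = -2*s^3 - 21*s^2/4 + 12*s + 35/4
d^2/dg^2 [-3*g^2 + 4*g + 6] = -6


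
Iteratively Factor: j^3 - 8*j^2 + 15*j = (j)*(j^2 - 8*j + 15) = j*(j - 5)*(j - 3)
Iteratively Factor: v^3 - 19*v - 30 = (v + 3)*(v^2 - 3*v - 10) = (v + 2)*(v + 3)*(v - 5)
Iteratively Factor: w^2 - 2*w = (w - 2)*(w)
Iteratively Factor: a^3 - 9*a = (a)*(a^2 - 9) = a*(a - 3)*(a + 3)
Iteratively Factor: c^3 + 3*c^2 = (c)*(c^2 + 3*c) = c^2*(c + 3)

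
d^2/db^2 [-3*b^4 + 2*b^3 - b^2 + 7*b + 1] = -36*b^2 + 12*b - 2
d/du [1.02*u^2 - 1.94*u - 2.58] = 2.04*u - 1.94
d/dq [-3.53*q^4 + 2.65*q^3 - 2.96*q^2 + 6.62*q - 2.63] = -14.12*q^3 + 7.95*q^2 - 5.92*q + 6.62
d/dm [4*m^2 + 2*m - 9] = 8*m + 2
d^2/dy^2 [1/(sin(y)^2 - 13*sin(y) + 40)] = (-4*sin(y)^4 + 39*sin(y)^3 - 3*sin(y)^2 - 598*sin(y) + 258)/(sin(y)^2 - 13*sin(y) + 40)^3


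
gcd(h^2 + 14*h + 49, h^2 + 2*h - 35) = h + 7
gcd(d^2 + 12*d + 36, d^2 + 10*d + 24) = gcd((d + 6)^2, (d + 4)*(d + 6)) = d + 6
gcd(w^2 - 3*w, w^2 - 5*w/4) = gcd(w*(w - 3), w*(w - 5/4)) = w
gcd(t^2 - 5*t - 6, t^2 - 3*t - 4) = t + 1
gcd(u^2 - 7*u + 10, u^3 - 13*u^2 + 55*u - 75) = u - 5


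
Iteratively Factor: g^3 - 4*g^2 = (g)*(g^2 - 4*g) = g^2*(g - 4)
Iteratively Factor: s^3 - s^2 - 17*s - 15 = (s + 3)*(s^2 - 4*s - 5) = (s - 5)*(s + 3)*(s + 1)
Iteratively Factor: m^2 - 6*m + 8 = (m - 2)*(m - 4)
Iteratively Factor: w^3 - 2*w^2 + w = (w - 1)*(w^2 - w) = w*(w - 1)*(w - 1)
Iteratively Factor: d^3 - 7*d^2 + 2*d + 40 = (d - 5)*(d^2 - 2*d - 8) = (d - 5)*(d - 4)*(d + 2)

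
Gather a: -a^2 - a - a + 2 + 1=-a^2 - 2*a + 3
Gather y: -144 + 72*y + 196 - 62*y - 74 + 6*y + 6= 16*y - 16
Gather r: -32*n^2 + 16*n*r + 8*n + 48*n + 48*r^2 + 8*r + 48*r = -32*n^2 + 56*n + 48*r^2 + r*(16*n + 56)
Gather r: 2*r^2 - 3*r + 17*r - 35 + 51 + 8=2*r^2 + 14*r + 24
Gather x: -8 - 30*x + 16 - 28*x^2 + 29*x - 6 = -28*x^2 - x + 2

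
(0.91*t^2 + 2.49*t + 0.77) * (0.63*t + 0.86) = 0.5733*t^3 + 2.3513*t^2 + 2.6265*t + 0.6622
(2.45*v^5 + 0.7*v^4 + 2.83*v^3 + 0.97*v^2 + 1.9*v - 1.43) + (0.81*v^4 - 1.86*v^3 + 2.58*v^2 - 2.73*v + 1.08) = 2.45*v^5 + 1.51*v^4 + 0.97*v^3 + 3.55*v^2 - 0.83*v - 0.35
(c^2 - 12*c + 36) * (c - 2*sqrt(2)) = c^3 - 12*c^2 - 2*sqrt(2)*c^2 + 24*sqrt(2)*c + 36*c - 72*sqrt(2)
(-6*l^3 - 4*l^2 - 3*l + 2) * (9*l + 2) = -54*l^4 - 48*l^3 - 35*l^2 + 12*l + 4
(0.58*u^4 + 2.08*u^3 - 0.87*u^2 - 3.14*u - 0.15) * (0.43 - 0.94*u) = -0.5452*u^5 - 1.7058*u^4 + 1.7122*u^3 + 2.5775*u^2 - 1.2092*u - 0.0645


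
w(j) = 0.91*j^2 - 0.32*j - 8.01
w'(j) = 1.82*j - 0.32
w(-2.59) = -1.08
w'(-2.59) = -5.03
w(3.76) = 3.65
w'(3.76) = 6.52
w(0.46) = -7.96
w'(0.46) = 0.52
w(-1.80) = -4.49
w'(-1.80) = -3.60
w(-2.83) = 0.18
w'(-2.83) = -5.47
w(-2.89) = 0.52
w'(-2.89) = -5.58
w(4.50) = 8.98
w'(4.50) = 7.87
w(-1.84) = -4.34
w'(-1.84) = -3.67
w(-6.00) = 26.67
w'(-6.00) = -11.24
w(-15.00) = 201.54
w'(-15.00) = -27.62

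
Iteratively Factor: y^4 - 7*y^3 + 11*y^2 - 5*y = (y - 5)*(y^3 - 2*y^2 + y) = y*(y - 5)*(y^2 - 2*y + 1) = y*(y - 5)*(y - 1)*(y - 1)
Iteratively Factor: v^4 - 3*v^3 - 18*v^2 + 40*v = (v - 2)*(v^3 - v^2 - 20*v) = (v - 5)*(v - 2)*(v^2 + 4*v) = (v - 5)*(v - 2)*(v + 4)*(v)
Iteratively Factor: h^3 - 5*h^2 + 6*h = (h - 3)*(h^2 - 2*h) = h*(h - 3)*(h - 2)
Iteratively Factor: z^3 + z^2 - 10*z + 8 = (z - 1)*(z^2 + 2*z - 8) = (z - 2)*(z - 1)*(z + 4)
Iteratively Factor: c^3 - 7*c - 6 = (c - 3)*(c^2 + 3*c + 2) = (c - 3)*(c + 2)*(c + 1)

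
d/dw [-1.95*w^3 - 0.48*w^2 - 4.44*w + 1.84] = -5.85*w^2 - 0.96*w - 4.44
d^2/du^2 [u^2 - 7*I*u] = 2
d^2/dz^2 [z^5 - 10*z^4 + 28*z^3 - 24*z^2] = 20*z^3 - 120*z^2 + 168*z - 48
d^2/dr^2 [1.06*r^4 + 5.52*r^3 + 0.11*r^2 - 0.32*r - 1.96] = 12.72*r^2 + 33.12*r + 0.22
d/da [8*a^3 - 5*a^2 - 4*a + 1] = 24*a^2 - 10*a - 4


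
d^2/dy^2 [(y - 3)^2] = 2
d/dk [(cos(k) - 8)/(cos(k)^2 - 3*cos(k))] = (sin(k) + 24*sin(k)/cos(k)^2 - 16*tan(k))/(cos(k) - 3)^2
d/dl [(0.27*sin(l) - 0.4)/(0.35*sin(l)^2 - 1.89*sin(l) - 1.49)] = (-0.0945*sin(l)^2 + 0.28*sin(l) - 1.1583)*cos(l)/(0.1225*sin(l)^4 - 1.323*sin(l)^3 + 2.5291*sin(l)^2 + 5.6322*sin(l) + 2.2201)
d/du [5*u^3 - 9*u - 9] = 15*u^2 - 9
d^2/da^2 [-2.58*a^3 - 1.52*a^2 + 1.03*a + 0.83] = -15.48*a - 3.04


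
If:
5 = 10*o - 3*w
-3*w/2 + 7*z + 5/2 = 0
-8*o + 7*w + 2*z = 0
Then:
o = 25/32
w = 15/16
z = -5/32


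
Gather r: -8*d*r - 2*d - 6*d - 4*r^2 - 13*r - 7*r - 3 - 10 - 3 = -8*d - 4*r^2 + r*(-8*d - 20) - 16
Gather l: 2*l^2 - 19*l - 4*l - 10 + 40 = 2*l^2 - 23*l + 30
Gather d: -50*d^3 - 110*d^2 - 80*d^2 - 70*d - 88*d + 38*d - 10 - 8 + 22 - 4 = -50*d^3 - 190*d^2 - 120*d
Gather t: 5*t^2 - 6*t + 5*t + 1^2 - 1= 5*t^2 - t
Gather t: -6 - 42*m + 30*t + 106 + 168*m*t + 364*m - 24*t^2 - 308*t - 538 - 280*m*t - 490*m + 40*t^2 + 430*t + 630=-168*m + 16*t^2 + t*(152 - 112*m) + 192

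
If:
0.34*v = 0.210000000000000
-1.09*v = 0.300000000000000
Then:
No Solution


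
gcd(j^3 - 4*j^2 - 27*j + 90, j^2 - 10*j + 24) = j - 6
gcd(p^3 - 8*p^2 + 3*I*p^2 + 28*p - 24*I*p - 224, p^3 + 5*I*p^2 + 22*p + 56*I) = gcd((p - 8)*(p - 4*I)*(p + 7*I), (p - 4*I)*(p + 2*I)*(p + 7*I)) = p^2 + 3*I*p + 28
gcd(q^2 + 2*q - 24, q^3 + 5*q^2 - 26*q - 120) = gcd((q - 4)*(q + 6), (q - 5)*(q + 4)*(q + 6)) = q + 6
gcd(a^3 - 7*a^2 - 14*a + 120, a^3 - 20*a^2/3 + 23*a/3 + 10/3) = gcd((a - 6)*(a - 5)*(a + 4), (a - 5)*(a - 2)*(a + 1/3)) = a - 5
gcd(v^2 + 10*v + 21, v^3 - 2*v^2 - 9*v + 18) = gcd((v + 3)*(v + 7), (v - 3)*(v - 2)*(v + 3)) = v + 3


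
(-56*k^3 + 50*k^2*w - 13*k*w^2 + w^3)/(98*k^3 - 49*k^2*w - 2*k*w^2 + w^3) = (-4*k + w)/(7*k + w)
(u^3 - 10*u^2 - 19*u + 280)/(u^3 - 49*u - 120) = (u - 7)/(u + 3)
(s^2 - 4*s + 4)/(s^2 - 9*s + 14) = (s - 2)/(s - 7)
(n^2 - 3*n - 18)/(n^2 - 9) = (n - 6)/(n - 3)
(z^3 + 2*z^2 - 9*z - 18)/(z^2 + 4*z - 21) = (z^2 + 5*z + 6)/(z + 7)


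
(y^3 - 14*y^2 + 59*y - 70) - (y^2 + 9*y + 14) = y^3 - 15*y^2 + 50*y - 84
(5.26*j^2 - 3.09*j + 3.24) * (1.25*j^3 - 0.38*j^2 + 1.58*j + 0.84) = 6.575*j^5 - 5.8613*j^4 + 13.535*j^3 - 1.695*j^2 + 2.5236*j + 2.7216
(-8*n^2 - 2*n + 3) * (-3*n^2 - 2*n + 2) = 24*n^4 + 22*n^3 - 21*n^2 - 10*n + 6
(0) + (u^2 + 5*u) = u^2 + 5*u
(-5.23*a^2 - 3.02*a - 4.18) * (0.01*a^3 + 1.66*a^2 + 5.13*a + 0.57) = -0.0523*a^5 - 8.712*a^4 - 31.8849*a^3 - 25.4125*a^2 - 23.1648*a - 2.3826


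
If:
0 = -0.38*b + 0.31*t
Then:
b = 0.815789473684211*t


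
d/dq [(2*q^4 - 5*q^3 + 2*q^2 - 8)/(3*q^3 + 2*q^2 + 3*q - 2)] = 2*(3*q^6 + 4*q^5 + q^4 - 23*q^3 + 54*q^2 + 12*q + 12)/(9*q^6 + 12*q^5 + 22*q^4 + q^2 - 12*q + 4)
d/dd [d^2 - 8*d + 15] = 2*d - 8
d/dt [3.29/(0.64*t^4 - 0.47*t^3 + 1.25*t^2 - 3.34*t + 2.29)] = (-8.4224*t^3 + 4.6389*t^2 - 8.225*t + 10.9886)/(0.64*t^4 - 0.47*t^3 + 1.25*t^2 - 3.34*t + 2.29)^2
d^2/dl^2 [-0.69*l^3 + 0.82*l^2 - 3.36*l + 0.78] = 1.64 - 4.14*l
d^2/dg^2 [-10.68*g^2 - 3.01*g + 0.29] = -21.3600000000000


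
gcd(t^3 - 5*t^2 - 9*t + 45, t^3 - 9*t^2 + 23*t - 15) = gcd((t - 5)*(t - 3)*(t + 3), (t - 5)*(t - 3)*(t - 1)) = t^2 - 8*t + 15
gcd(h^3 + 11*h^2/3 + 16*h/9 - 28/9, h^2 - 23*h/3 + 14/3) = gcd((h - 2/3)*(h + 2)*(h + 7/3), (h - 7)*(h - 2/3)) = h - 2/3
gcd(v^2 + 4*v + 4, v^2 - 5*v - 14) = v + 2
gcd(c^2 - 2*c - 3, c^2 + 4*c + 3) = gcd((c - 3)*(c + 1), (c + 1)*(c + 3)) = c + 1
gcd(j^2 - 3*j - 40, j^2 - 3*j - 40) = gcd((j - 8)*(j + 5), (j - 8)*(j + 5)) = j^2 - 3*j - 40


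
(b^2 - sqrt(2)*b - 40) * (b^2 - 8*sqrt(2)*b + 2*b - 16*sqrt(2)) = b^4 - 9*sqrt(2)*b^3 + 2*b^3 - 18*sqrt(2)*b^2 - 24*b^2 - 48*b + 320*sqrt(2)*b + 640*sqrt(2)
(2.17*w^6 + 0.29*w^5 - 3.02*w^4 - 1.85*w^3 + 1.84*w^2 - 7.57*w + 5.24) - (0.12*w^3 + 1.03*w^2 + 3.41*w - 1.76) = 2.17*w^6 + 0.29*w^5 - 3.02*w^4 - 1.97*w^3 + 0.81*w^2 - 10.98*w + 7.0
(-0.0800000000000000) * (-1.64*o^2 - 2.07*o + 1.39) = 0.1312*o^2 + 0.1656*o - 0.1112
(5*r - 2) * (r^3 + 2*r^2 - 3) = 5*r^4 + 8*r^3 - 4*r^2 - 15*r + 6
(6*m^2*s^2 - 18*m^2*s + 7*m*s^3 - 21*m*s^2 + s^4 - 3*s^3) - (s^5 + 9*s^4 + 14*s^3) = 6*m^2*s^2 - 18*m^2*s + 7*m*s^3 - 21*m*s^2 - s^5 - 8*s^4 - 17*s^3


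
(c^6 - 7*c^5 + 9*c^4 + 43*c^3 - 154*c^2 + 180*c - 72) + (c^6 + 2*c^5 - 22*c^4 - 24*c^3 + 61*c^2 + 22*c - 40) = 2*c^6 - 5*c^5 - 13*c^4 + 19*c^3 - 93*c^2 + 202*c - 112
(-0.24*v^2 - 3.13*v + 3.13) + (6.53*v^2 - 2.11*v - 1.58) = 6.29*v^2 - 5.24*v + 1.55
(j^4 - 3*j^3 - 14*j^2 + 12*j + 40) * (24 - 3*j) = -3*j^5 + 33*j^4 - 30*j^3 - 372*j^2 + 168*j + 960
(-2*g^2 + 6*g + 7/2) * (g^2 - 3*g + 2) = -2*g^4 + 12*g^3 - 37*g^2/2 + 3*g/2 + 7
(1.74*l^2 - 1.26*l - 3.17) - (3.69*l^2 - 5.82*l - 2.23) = -1.95*l^2 + 4.56*l - 0.94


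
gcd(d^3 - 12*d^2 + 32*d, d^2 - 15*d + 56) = d - 8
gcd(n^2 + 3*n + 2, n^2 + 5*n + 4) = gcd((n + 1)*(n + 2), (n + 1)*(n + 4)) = n + 1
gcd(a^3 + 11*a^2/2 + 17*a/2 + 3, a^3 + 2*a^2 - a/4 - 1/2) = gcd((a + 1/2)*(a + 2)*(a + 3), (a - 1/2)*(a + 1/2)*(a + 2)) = a^2 + 5*a/2 + 1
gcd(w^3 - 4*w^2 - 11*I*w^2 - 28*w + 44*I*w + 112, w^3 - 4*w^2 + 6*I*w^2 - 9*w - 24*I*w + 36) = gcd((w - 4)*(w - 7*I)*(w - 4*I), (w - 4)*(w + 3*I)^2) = w - 4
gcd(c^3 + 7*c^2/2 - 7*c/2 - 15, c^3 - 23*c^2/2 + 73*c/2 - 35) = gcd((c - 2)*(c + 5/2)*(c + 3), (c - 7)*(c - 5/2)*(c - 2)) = c - 2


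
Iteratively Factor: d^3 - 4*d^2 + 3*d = (d - 3)*(d^2 - d) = d*(d - 3)*(d - 1)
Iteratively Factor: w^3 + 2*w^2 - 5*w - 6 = (w + 1)*(w^2 + w - 6) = (w - 2)*(w + 1)*(w + 3)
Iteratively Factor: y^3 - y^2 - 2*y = (y)*(y^2 - y - 2) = y*(y - 2)*(y + 1)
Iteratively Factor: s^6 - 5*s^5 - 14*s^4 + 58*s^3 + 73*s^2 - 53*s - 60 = (s - 1)*(s^5 - 4*s^4 - 18*s^3 + 40*s^2 + 113*s + 60) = (s - 1)*(s + 1)*(s^4 - 5*s^3 - 13*s^2 + 53*s + 60) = (s - 5)*(s - 1)*(s + 1)*(s^3 - 13*s - 12) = (s - 5)*(s - 1)*(s + 1)^2*(s^2 - s - 12) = (s - 5)*(s - 1)*(s + 1)^2*(s + 3)*(s - 4)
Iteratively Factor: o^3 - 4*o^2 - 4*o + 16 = (o - 2)*(o^2 - 2*o - 8) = (o - 4)*(o - 2)*(o + 2)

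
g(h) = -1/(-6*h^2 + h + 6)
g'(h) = -(12*h - 1)/(-6*h^2 + h + 6)^2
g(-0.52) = -0.26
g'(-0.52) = 0.49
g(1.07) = -4.99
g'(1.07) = -294.23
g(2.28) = 0.04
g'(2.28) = -0.05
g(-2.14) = 0.04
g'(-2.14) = 0.05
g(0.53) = -0.21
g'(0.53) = -0.23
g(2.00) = 0.06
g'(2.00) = -0.09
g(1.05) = -2.30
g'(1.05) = -61.30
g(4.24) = 0.01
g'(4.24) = -0.01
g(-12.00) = 0.00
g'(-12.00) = 0.00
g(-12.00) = 0.00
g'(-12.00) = 0.00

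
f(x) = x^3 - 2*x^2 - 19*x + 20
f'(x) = 3*x^2 - 4*x - 19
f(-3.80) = 8.45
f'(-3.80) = 39.52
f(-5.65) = -116.86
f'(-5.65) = 99.37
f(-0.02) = 20.38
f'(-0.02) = -18.92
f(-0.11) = 22.06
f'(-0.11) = -18.52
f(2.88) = -27.42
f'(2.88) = -5.64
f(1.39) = -7.59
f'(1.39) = -18.76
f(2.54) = -24.78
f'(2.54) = -9.81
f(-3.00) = 32.00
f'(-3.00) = 20.00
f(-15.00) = -3520.00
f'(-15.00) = 716.00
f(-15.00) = -3520.00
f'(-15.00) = 716.00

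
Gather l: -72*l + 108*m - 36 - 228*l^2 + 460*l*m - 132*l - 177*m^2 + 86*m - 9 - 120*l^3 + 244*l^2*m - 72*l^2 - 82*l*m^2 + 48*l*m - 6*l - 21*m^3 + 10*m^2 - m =-120*l^3 + l^2*(244*m - 300) + l*(-82*m^2 + 508*m - 210) - 21*m^3 - 167*m^2 + 193*m - 45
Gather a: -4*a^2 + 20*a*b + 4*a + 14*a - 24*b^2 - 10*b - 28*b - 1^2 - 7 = -4*a^2 + a*(20*b + 18) - 24*b^2 - 38*b - 8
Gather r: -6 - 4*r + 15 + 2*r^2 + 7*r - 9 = 2*r^2 + 3*r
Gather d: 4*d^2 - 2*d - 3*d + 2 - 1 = 4*d^2 - 5*d + 1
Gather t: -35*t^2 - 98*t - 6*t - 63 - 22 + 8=-35*t^2 - 104*t - 77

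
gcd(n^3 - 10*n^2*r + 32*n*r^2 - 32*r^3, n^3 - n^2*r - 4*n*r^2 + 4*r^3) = -n + 2*r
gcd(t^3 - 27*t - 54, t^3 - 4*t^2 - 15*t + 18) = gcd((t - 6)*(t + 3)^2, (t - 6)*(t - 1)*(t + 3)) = t^2 - 3*t - 18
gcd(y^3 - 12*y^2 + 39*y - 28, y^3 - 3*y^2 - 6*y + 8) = y^2 - 5*y + 4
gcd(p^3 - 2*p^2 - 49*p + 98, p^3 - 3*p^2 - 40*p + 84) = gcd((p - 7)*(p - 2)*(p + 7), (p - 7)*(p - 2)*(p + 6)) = p^2 - 9*p + 14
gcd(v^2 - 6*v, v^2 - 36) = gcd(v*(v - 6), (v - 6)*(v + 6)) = v - 6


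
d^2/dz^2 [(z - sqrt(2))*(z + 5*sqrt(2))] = 2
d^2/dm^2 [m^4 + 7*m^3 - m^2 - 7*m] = 12*m^2 + 42*m - 2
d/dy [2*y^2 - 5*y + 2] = 4*y - 5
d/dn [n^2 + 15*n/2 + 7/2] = 2*n + 15/2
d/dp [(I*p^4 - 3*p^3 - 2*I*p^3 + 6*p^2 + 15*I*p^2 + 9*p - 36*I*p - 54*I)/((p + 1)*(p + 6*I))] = 2*I*p + 3 - 3*I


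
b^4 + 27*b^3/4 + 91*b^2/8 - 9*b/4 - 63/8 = (b - 3/4)*(b + 1)*(b + 3)*(b + 7/2)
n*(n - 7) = n^2 - 7*n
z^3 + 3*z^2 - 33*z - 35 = (z - 5)*(z + 1)*(z + 7)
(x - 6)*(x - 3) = x^2 - 9*x + 18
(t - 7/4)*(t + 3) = t^2 + 5*t/4 - 21/4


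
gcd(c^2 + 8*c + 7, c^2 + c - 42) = c + 7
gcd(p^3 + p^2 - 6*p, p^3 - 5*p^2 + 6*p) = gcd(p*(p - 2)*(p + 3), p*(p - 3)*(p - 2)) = p^2 - 2*p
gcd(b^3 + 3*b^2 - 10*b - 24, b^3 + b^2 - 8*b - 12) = b^2 - b - 6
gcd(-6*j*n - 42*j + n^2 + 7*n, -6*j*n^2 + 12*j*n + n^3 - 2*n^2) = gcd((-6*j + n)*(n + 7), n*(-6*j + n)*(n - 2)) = 6*j - n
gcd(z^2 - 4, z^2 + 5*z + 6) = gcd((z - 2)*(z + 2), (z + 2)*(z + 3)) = z + 2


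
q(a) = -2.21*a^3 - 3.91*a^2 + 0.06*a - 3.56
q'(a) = -6.63*a^2 - 7.82*a + 0.06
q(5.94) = -604.34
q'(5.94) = -280.32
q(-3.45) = 40.44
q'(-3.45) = -51.87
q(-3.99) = 74.33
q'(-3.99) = -74.29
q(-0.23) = -3.75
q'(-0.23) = 1.51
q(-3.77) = 59.06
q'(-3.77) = -64.69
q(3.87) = -189.98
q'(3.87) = -129.50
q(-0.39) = -4.05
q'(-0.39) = 2.10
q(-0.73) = -4.83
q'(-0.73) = 2.24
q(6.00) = -621.32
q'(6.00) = -285.54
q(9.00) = -1930.82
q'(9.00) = -607.35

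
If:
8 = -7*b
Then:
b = -8/7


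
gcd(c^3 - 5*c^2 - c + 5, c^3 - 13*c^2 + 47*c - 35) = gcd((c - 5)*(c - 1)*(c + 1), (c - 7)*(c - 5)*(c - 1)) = c^2 - 6*c + 5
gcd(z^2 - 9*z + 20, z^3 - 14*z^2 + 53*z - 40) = z - 5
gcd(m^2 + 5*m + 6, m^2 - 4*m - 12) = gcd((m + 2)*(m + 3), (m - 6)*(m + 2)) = m + 2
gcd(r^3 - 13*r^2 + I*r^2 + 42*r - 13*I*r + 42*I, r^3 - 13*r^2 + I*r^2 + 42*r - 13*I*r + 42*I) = r^3 + r^2*(-13 + I) + r*(42 - 13*I) + 42*I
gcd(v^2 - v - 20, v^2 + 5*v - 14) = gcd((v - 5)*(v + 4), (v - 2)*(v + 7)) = 1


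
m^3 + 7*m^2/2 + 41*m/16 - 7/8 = (m - 1/4)*(m + 7/4)*(m + 2)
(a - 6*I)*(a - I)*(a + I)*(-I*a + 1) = -I*a^4 - 5*a^3 - 7*I*a^2 - 5*a - 6*I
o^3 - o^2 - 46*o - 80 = (o - 8)*(o + 2)*(o + 5)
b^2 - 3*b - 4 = (b - 4)*(b + 1)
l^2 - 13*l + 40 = (l - 8)*(l - 5)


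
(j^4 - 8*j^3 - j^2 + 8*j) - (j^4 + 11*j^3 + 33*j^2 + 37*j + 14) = -19*j^3 - 34*j^2 - 29*j - 14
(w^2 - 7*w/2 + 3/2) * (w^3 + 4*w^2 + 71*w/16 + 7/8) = w^5 + w^4/2 - 129*w^3/16 - 277*w^2/32 + 115*w/32 + 21/16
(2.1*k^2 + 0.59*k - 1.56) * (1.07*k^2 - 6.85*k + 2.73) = 2.247*k^4 - 13.7537*k^3 + 0.0223000000000013*k^2 + 12.2967*k - 4.2588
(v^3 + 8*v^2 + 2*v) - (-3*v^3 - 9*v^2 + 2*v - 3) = 4*v^3 + 17*v^2 + 3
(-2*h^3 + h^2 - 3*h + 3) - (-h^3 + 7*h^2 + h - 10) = -h^3 - 6*h^2 - 4*h + 13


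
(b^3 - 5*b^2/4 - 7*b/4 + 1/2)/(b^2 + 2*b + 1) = (4*b^2 - 9*b + 2)/(4*(b + 1))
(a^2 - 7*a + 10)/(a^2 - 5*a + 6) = (a - 5)/(a - 3)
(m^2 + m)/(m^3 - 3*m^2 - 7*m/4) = 4*(m + 1)/(4*m^2 - 12*m - 7)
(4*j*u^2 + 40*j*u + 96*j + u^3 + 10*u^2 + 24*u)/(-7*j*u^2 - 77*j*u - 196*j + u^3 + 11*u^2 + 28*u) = (4*j*u + 24*j + u^2 + 6*u)/(-7*j*u - 49*j + u^2 + 7*u)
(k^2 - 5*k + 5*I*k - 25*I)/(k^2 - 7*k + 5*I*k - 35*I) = (k - 5)/(k - 7)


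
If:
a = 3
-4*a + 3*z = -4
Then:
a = 3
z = 8/3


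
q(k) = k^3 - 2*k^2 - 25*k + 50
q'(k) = 3*k^2 - 4*k - 25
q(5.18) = 5.83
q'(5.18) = 34.78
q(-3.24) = 75.99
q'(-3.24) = 19.45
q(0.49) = 37.39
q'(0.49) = -26.24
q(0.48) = 37.65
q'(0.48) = -26.23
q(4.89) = -3.14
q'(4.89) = 27.18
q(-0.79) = 68.01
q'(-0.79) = -19.97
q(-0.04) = 51.00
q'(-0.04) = -24.84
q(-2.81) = 82.27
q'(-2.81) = 9.93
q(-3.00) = 80.00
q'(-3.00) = 14.00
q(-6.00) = -88.00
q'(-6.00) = 107.00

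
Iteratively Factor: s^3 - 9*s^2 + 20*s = (s - 5)*(s^2 - 4*s) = s*(s - 5)*(s - 4)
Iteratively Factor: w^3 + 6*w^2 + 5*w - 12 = (w - 1)*(w^2 + 7*w + 12) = (w - 1)*(w + 3)*(w + 4)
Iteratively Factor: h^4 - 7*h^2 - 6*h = (h + 2)*(h^3 - 2*h^2 - 3*h) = (h + 1)*(h + 2)*(h^2 - 3*h) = (h - 3)*(h + 1)*(h + 2)*(h)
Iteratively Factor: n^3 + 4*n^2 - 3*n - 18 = (n + 3)*(n^2 + n - 6) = (n + 3)^2*(n - 2)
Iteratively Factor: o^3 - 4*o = (o + 2)*(o^2 - 2*o) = o*(o + 2)*(o - 2)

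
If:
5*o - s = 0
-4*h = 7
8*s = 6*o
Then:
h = -7/4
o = 0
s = 0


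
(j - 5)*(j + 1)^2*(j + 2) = j^4 - j^3 - 15*j^2 - 23*j - 10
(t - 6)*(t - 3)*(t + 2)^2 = t^4 - 5*t^3 - 14*t^2 + 36*t + 72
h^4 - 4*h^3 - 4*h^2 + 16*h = h*(h - 4)*(h - 2)*(h + 2)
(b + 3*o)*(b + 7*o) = b^2 + 10*b*o + 21*o^2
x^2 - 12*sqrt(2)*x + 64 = (x - 8*sqrt(2))*(x - 4*sqrt(2))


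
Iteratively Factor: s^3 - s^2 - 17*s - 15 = (s + 3)*(s^2 - 4*s - 5) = (s - 5)*(s + 3)*(s + 1)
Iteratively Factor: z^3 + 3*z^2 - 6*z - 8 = (z + 1)*(z^2 + 2*z - 8) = (z - 2)*(z + 1)*(z + 4)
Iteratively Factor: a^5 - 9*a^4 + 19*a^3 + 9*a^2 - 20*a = (a - 5)*(a^4 - 4*a^3 - a^2 + 4*a) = (a - 5)*(a - 1)*(a^3 - 3*a^2 - 4*a) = (a - 5)*(a - 1)*(a + 1)*(a^2 - 4*a) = a*(a - 5)*(a - 1)*(a + 1)*(a - 4)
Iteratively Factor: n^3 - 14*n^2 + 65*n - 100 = (n - 5)*(n^2 - 9*n + 20) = (n - 5)^2*(n - 4)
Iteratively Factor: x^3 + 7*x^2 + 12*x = (x)*(x^2 + 7*x + 12) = x*(x + 3)*(x + 4)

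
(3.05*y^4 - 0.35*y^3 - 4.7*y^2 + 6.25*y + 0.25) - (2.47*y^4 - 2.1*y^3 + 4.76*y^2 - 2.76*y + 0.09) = 0.58*y^4 + 1.75*y^3 - 9.46*y^2 + 9.01*y + 0.16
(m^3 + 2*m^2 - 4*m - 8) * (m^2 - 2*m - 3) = m^5 - 11*m^3 - 6*m^2 + 28*m + 24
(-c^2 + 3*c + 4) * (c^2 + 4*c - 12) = -c^4 - c^3 + 28*c^2 - 20*c - 48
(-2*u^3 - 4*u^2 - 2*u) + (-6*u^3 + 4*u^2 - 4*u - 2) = -8*u^3 - 6*u - 2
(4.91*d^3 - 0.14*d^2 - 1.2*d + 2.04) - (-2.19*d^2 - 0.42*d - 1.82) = 4.91*d^3 + 2.05*d^2 - 0.78*d + 3.86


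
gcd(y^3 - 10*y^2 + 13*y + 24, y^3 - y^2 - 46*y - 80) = y - 8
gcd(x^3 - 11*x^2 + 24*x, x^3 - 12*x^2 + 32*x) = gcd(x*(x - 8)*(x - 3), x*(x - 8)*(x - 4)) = x^2 - 8*x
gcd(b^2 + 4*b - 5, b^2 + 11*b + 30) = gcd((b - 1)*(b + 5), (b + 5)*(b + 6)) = b + 5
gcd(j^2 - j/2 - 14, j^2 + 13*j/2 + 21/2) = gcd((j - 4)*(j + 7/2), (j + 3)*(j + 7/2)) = j + 7/2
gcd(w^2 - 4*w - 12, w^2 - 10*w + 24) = w - 6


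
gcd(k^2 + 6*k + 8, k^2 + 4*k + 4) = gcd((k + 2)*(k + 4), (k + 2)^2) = k + 2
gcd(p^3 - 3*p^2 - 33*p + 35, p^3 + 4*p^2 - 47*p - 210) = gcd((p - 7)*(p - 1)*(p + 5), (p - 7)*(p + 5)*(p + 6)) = p^2 - 2*p - 35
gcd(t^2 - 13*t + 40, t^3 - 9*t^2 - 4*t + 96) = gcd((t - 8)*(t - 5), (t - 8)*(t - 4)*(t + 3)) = t - 8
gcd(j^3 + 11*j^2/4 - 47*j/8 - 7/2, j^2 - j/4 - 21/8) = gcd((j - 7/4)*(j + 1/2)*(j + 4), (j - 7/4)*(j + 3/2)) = j - 7/4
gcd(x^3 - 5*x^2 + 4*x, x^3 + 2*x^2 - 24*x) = x^2 - 4*x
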